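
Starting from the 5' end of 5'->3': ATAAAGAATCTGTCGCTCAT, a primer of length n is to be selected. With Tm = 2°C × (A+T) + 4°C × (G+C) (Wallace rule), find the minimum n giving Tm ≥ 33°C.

n = 14

First 13 bases: ATAAAGAATCTGT → Tm = 32°C (< 33°C)
First 14 bases: ATAAAGAATCTGTC → Tm = 36°C (≥ 33°C)
Since every base adds ≥2°C, Tm only increases with n, so the threshold is first crossed at n = 14.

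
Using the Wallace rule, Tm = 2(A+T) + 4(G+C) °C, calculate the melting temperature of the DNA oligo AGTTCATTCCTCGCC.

Counting bases: T=5, C=6, G=2, A=2
So N_AT = 7 and N_GC = 8.
Tm = 4·8 + 2·7 = 32 + 14 = 46°C

46°C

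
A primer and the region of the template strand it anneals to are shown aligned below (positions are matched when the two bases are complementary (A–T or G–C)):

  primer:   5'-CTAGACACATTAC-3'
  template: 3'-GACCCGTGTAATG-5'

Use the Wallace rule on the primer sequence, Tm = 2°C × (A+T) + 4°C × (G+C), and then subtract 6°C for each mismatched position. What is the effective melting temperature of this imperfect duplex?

24°C

Primer base counts: A=5, T=3, G=1, C=4 → A+T=8, G+C=5
Perfect-match Tm = 2(8) + 4(5) = 16 + 20 = 36°C
Mismatches (positions where the bases are not complementary): 2 (at positions 3, 5)
Effective Tm = 36 − 2×6 = 36 − 12 = 24°C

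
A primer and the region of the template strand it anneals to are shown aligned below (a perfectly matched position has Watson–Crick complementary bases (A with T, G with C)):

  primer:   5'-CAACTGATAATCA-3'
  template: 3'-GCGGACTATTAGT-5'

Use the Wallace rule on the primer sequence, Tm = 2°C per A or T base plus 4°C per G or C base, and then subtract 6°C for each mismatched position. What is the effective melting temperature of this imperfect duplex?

22°C

Primer base counts: A=6, T=3, G=1, C=3 → A+T=9, G+C=4
Perfect-match Tm = 2(9) + 4(4) = 18 + 16 = 34°C
Mismatches (positions where the bases are not complementary): 2 (at positions 2, 3)
Effective Tm = 34 − 2×6 = 34 − 12 = 22°C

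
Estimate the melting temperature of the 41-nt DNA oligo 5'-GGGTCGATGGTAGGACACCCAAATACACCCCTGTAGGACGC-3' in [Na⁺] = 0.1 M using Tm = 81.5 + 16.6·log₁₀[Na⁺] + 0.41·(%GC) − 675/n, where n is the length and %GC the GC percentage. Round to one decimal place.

72.4°C

Length n = 41. Counting bases: T=6, C=12, G=12, A=11
G+C = 24, so %GC = 24/41 × 100 = 58.537%
Salt term: 16.6 × (-1) = -16.6
GC term: 0.41 × 58.537 = 24; length term: −675/41 = −16.463
Tm = 81.5 + (-16.6) + 24 − 16.463 = 72.437 → 72.4°C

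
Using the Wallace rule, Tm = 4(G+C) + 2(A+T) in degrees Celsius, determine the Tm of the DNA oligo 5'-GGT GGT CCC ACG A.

44°C

C=4, T=2, A=2, G=5
AT pairs contribute 4, GC pairs contribute 9.
Tm = 4·9 + 2·4 = 36 + 8 = 44°C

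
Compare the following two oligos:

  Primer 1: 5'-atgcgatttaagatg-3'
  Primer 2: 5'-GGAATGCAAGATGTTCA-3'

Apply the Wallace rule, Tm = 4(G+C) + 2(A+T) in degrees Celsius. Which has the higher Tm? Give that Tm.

Primer 2, 48°C

Primer 1: A+T=10, G+C=5 → Tm = 2(10)+4(5) = 40°C
Primer 2: A+T=10, G+C=7 → Tm = 2(10)+4(7) = 48°C
40°C vs 48°C → primer 2 is higher.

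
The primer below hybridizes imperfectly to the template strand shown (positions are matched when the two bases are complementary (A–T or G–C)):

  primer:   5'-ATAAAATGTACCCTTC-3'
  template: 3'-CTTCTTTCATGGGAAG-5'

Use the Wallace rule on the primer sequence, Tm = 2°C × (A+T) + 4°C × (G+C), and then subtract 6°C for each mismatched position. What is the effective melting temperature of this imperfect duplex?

Primer base counts: A=6, T=5, G=1, C=4 → A+T=11, G+C=5
Perfect-match Tm = 2(11) + 4(5) = 22 + 20 = 42°C
Mismatches (positions where the bases are not complementary): 4 (at positions 1, 2, 4, 7)
Effective Tm = 42 − 4×6 = 42 − 24 = 18°C

18°C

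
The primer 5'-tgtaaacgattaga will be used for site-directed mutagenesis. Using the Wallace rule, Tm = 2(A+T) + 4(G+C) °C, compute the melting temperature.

A=6, G=3, C=1, T=4
So N_AT = 10 and N_GC = 4.
Tm = 2(10) + 4(4) = 20 + 16 = 36°C

36°C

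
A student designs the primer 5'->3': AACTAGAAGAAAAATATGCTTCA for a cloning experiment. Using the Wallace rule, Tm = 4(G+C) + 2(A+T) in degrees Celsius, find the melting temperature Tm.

Base counts: C=3, A=12, T=5, G=3
A+T = 17, G+C = 6
Tm = 2×17 + 4×6 = 58°C

58°C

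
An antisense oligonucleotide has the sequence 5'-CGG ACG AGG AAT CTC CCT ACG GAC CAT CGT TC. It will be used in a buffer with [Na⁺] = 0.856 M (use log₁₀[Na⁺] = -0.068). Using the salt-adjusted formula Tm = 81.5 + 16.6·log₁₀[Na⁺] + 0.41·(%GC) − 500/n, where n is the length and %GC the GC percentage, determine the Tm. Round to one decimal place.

Length n = 32. Base counts: A=7, C=11, T=6, G=8
G+C = 19, so %GC = 19/32 × 100 = 59.375%
Salt term: 16.6 × (-0.068) = -1.129
GC term: 0.41 × 59.375 = 24.344; length term: −500/32 = −15.625
Tm = 81.5 + (-1.129) + 24.344 − 15.625 = 89.09 → 89.1°C

89.1°C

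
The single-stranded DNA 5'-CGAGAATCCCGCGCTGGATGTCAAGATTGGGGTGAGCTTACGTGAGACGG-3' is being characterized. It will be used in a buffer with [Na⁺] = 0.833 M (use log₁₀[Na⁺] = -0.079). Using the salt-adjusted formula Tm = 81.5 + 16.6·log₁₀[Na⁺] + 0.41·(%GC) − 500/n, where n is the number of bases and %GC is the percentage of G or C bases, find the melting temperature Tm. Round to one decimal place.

94.0°C

Length n = 50. Counting bases: C=10, A=11, T=10, G=19
G+C = 29, so %GC = 29/50 × 100 = 58%
Salt term: 16.6 × (-0.079) = -1.311
GC term: 0.41 × 58 = 23.78; length term: −500/50 = −10
Tm = 81.5 + (-1.311) + 23.78 − 10 = 93.969 → 94.0°C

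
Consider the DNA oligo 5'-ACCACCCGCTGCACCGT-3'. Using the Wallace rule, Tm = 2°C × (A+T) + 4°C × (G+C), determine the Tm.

58°C

Scanning the sequence gives T=2, C=9, A=3, G=3.
AT pairs contribute 5, GC pairs contribute 12.
Tm = 4·12 + 2·5 = 48 + 10 = 58°C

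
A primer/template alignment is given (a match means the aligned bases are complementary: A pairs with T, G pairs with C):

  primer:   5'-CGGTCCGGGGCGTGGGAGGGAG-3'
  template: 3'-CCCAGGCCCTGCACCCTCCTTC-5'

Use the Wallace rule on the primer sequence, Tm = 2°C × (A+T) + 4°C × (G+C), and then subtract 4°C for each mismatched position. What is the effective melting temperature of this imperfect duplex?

Primer base counts: A=2, T=2, G=14, C=4 → A+T=4, G+C=18
Perfect-match Tm = 2(4) + 4(18) = 8 + 72 = 80°C
Mismatches (positions where the bases are not complementary): 3 (at positions 1, 10, 20)
Effective Tm = 80 − 3×4 = 80 − 12 = 68°C

68°C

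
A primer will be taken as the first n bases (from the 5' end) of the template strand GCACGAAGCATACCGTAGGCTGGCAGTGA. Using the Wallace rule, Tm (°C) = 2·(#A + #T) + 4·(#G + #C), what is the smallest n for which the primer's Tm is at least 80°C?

n = 25

First 24 bases: GCACGAAGCATACCGTAGGCTGGC → Tm = 78°C (< 80°C)
First 25 bases: GCACGAAGCATACCGTAGGCTGGCA → Tm = 80°C (≥ 80°C)
Since every base adds ≥2°C, Tm only increases with n, so the threshold is first crossed at n = 25.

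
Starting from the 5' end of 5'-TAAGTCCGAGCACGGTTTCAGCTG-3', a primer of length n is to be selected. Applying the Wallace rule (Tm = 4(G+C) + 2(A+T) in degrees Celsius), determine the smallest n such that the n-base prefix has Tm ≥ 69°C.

First 22 bases: TAAGTCCGAGCACGGTTTCAGC → Tm = 68°C (< 69°C)
First 23 bases: TAAGTCCGAGCACGGTTTCAGCT → Tm = 70°C (≥ 69°C)
Each additional base adds 2°C (A/T) or 4°C (G/C), so Tm is non-decreasing in n; n = 23 is the first length to reach 69°C.

n = 23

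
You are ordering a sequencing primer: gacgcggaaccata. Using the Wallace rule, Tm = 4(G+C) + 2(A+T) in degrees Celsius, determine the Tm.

Scanning the sequence gives G=4, C=4, T=1, A=5.
So N_AT = 6 and N_GC = 8.
Tm = 4·8 + 2·6 = 32 + 12 = 44°C

44°C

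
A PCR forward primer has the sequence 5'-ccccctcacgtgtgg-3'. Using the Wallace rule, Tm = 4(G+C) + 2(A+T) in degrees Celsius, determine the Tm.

52°C

Base counts: T=3, G=4, A=1, C=7
AT pairs contribute 4, GC pairs contribute 11.
Tm = 4·11 + 2·4 = 44 + 8 = 52°C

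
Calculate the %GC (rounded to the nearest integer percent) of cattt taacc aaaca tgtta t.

24%

Scanning the sequence gives T=8, A=8, G=1, C=4.
G+C = 1 + 4 = 5 out of 21 bases
%GC = 5/21 × 100 = 23.81% ≈ 24%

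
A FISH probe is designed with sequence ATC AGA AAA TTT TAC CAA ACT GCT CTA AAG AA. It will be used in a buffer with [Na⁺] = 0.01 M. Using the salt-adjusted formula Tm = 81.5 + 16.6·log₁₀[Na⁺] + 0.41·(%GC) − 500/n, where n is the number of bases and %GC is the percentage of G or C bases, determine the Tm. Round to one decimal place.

Length n = 32. Counting bases: T=8, C=6, G=3, A=15
G+C = 9, so %GC = 9/32 × 100 = 28.125%
Salt term: 16.6 × (-2) = -33.2
GC term: 0.41 × 28.125 = 11.531; length term: −500/32 = −15.625
Tm = 81.5 + (-33.2) + 11.531 − 15.625 = 44.206 → 44.2°C

44.2°C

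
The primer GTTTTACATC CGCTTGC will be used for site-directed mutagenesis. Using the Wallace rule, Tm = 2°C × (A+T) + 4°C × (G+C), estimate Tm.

50°C

Counting bases: A=2, G=3, C=5, T=7
So N_AT = 9 and N_GC = 8.
Tm = 2×9 + 4×8 = 50°C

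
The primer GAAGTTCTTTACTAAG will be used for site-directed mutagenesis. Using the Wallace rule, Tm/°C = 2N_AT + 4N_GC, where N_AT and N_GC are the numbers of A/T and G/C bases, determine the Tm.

Counting bases: G=3, T=6, C=2, A=5
AT pairs contribute 11, GC pairs contribute 5.
Tm = 2(11) + 4(5) = 22 + 20 = 42°C

42°C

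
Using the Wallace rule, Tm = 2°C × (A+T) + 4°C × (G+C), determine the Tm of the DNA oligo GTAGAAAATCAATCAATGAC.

52°C

Counting bases: C=3, G=3, T=4, A=10
A+T = 14, G+C = 6
Tm = 4·6 + 2·14 = 24 + 28 = 52°C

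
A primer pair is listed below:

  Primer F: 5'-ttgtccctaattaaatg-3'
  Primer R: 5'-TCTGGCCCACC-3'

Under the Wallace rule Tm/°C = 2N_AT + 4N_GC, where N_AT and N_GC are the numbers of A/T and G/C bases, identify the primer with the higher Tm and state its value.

Primer F, 44°C

Primer F: A+T=12, G+C=5 → Tm = 2(12)+4(5) = 44°C
Primer R: A+T=3, G+C=8 → Tm = 2(3)+4(8) = 38°C
44°C vs 38°C → primer F is higher.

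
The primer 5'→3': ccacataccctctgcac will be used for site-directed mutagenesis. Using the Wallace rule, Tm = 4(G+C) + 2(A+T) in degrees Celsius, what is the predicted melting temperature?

54°C

Counting bases: T=3, G=1, A=4, C=9
AT pairs contribute 7, GC pairs contribute 10.
Tm = 2(7) + 4(10) = 14 + 40 = 54°C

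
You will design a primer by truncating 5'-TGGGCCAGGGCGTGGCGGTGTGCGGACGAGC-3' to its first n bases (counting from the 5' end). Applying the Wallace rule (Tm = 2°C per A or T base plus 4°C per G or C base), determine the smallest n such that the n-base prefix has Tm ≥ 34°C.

First 9 bases: TGGGCCAGG → Tm = 32°C (< 34°C)
First 10 bases: TGGGCCAGGG → Tm = 36°C (≥ 34°C)
Since every base adds ≥2°C, Tm only increases with n, so the threshold is first crossed at n = 10.

n = 10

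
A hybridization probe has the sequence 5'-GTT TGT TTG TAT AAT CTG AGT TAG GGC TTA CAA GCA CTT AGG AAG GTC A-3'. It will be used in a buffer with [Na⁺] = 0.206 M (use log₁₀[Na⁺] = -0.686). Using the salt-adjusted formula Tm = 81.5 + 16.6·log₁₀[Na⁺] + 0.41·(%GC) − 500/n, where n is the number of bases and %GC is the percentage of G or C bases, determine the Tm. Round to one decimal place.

Length n = 49. Scanning the sequence gives G=13, C=6, T=17, A=13.
G+C = 19, so %GC = 19/49 × 100 = 38.776%
Salt term: 16.6 × (-0.686) = -11.388
GC term: 0.41 × 38.776 = 15.898; length term: −500/49 = −10.204
Tm = 81.5 + (-11.388) + 15.898 − 10.204 = 75.806 → 75.8°C

75.8°C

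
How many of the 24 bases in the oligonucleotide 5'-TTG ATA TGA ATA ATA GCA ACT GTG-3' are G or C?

7

Base counts: G=5, C=2, T=8, A=9
Total G or C: 5 + 2 = 7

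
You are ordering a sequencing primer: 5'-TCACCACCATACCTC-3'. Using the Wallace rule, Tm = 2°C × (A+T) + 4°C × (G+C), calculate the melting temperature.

46°C

Base counts: G=0, T=3, C=8, A=4
So N_AT = 7 and N_GC = 8.
Tm = 4·8 + 2·7 = 32 + 14 = 46°C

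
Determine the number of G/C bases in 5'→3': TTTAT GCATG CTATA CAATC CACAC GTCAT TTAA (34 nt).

G=3, T=12, C=8, A=11
Total G or C: 3 + 8 = 11

11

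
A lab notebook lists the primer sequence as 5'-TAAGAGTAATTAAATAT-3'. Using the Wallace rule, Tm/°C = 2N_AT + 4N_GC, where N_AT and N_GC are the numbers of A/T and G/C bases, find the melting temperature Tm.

G=2, C=0, T=6, A=9
AT pairs contribute 15, GC pairs contribute 2.
Tm = 2(15) + 4(2) = 30 + 8 = 38°C

38°C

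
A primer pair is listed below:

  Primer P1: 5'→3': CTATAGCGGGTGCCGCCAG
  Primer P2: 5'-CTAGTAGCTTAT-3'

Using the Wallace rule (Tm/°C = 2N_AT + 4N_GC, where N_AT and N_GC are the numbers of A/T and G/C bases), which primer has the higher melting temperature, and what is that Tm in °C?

Primer P1: A+T=6, G+C=13 → Tm = 2(6)+4(13) = 64°C
Primer P2: A+T=8, G+C=4 → Tm = 2(8)+4(4) = 32°C
64°C vs 32°C → primer P1 is higher.

Primer P1, 64°C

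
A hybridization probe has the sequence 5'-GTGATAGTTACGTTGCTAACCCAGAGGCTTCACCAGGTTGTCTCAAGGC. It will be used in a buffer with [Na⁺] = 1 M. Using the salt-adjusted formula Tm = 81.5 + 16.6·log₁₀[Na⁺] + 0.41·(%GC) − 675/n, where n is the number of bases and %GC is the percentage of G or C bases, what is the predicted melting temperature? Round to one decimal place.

88.6°C

Length n = 49. A=11, G=13, T=13, C=12
G+C = 25, so %GC = 25/49 × 100 = 51.02%
Salt term: 16.6 × (0) = 0
GC term: 0.41 × 51.02 = 20.918; length term: −675/49 = −13.776
Tm = 81.5 + (0) + 20.918 − 13.776 = 88.642 → 88.6°C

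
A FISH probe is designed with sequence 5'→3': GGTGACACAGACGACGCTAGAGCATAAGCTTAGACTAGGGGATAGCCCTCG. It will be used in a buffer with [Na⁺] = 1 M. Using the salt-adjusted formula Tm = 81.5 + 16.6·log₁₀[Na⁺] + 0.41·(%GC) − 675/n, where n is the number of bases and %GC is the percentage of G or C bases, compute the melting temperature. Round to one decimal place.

90.8°C

Length n = 51. Counting bases: T=8, G=16, A=15, C=12
G+C = 28, so %GC = 28/51 × 100 = 54.902%
Salt term: 16.6 × (0) = 0
GC term: 0.41 × 54.902 = 22.51; length term: −675/51 = −13.235
Tm = 81.5 + (0) + 22.51 − 13.235 = 90.775 → 90.8°C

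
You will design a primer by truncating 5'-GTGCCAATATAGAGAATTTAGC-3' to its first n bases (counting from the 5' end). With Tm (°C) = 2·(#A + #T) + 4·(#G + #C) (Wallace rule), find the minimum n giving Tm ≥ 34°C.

First 11 bases: GTGCCAATATA → Tm = 30°C (< 34°C)
First 12 bases: GTGCCAATATAG → Tm = 34°C (≥ 34°C)
Each additional base adds 2°C (A/T) or 4°C (G/C), so Tm is non-decreasing in n; n = 12 is the first length to reach 34°C.

n = 12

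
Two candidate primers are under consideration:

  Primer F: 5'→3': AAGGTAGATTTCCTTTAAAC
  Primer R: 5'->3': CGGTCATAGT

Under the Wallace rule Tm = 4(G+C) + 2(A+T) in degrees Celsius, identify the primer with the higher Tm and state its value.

Primer F, 52°C

Primer F: A+T=14, G+C=6 → Tm = 2(14)+4(6) = 52°C
Primer R: A+T=5, G+C=5 → Tm = 2(5)+4(5) = 30°C
52°C vs 30°C → primer F is higher.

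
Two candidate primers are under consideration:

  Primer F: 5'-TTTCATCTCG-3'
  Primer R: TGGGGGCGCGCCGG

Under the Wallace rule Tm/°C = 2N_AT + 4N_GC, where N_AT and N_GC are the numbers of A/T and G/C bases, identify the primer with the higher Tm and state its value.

Primer R, 54°C

Primer F: A+T=6, G+C=4 → Tm = 2(6)+4(4) = 28°C
Primer R: A+T=1, G+C=13 → Tm = 2(1)+4(13) = 54°C
28°C vs 54°C → primer R is higher.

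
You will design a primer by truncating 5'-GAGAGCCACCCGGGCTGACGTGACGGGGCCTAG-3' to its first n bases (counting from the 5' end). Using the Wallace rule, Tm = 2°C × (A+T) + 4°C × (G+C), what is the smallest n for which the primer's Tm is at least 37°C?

First 10 bases: GAGAGCCACC → Tm = 34°C (< 37°C)
First 11 bases: GAGAGCCACCC → Tm = 38°C (≥ 37°C)
Each additional base adds 2°C (A/T) or 4°C (G/C), so Tm is non-decreasing in n; n = 11 is the first length to reach 37°C.

n = 11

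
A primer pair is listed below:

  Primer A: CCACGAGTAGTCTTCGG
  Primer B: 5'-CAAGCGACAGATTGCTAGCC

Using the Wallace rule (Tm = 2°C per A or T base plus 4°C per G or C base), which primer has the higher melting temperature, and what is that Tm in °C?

Primer B, 62°C

Primer A: A+T=7, G+C=10 → Tm = 2(7)+4(10) = 54°C
Primer B: A+T=9, G+C=11 → Tm = 2(9)+4(11) = 62°C
54°C vs 62°C → primer B is higher.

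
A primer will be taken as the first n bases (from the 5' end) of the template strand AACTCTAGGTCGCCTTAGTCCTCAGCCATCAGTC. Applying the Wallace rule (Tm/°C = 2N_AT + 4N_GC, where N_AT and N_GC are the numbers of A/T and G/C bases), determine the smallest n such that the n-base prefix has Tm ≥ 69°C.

First 22 bases: AACTCTAGGTCGCCTTAGTCCT → Tm = 66°C (< 69°C)
First 23 bases: AACTCTAGGTCGCCTTAGTCCTC → Tm = 70°C (≥ 69°C)
Since every base adds ≥2°C, Tm only increases with n, so the threshold is first crossed at n = 23.

n = 23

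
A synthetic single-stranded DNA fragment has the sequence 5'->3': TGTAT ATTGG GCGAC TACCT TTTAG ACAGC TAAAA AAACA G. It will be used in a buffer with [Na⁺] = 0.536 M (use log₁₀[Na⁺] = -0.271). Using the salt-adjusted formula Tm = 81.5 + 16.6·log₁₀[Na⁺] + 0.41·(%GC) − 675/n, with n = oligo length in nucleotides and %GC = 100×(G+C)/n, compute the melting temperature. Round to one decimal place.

75.5°C

Length n = 41. A=15, G=8, T=11, C=7
G+C = 15, so %GC = 15/41 × 100 = 36.585%
Salt term: 16.6 × (-0.271) = -4.499
GC term: 0.41 × 36.585 = 15; length term: −675/41 = −16.463
Tm = 81.5 + (-4.499) + 15 − 16.463 = 75.538 → 75.5°C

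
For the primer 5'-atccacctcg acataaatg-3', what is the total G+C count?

8

Base counts: G=2, A=7, C=6, T=4
G+C = 2 + 6 = 8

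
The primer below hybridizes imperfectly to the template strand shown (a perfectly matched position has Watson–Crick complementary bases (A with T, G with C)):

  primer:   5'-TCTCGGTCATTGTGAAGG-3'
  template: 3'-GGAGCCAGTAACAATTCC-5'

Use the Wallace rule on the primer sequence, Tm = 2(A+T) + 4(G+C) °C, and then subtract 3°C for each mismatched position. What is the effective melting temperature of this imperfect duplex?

48°C

Primer base counts: A=3, T=6, G=6, C=3 → A+T=9, G+C=9
Perfect-match Tm = 2(9) + 4(9) = 18 + 36 = 54°C
Mismatches (positions where the bases are not complementary): 2 (at positions 1, 14)
Effective Tm = 54 − 2×3 = 54 − 6 = 48°C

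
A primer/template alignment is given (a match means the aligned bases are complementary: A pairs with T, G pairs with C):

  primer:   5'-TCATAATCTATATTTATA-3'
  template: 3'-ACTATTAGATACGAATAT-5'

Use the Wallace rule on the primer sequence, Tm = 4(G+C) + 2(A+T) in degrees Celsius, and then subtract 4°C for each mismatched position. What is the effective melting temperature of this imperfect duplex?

Primer base counts: A=7, T=9, G=0, C=2 → A+T=16, G+C=2
Perfect-match Tm = 2(16) + 4(2) = 32 + 8 = 40°C
Mismatches (positions where the bases are not complementary): 3 (at positions 2, 12, 13)
Effective Tm = 40 − 3×4 = 40 − 12 = 28°C

28°C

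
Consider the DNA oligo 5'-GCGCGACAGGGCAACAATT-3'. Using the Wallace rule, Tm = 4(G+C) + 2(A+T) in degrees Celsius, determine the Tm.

60°C

Base counts: C=5, T=2, G=6, A=6
So N_AT = 8 and N_GC = 11.
Tm = 2×8 + 4×11 = 60°C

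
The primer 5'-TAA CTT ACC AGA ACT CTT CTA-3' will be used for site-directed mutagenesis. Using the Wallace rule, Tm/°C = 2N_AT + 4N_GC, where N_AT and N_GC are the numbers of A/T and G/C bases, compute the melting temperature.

56°C

Counting bases: C=6, A=7, T=7, G=1
A+T = 14, G+C = 7
Tm = 2×14 + 4×7 = 56°C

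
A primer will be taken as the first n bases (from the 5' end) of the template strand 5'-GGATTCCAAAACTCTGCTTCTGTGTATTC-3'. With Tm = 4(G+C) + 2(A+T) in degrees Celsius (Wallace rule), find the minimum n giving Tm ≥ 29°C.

n = 11

First 10 bases: GGATTCCAAA → Tm = 28°C (< 29°C)
First 11 bases: GGATTCCAAAA → Tm = 30°C (≥ 29°C)
Since every base adds ≥2°C, Tm only increases with n, so the threshold is first crossed at n = 11.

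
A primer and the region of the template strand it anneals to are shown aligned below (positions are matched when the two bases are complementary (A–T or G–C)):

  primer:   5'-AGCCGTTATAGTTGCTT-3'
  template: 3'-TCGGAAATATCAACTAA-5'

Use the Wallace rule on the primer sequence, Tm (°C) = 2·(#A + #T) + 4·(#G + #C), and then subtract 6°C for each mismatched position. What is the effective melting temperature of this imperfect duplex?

36°C

Primer base counts: A=3, T=7, G=4, C=3 → A+T=10, G+C=7
Perfect-match Tm = 2(10) + 4(7) = 20 + 28 = 48°C
Mismatches (positions where the bases are not complementary): 2 (at positions 5, 15)
Effective Tm = 48 − 2×6 = 48 − 12 = 36°C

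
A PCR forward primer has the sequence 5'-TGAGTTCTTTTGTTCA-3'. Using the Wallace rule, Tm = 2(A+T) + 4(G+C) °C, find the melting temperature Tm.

42°C

Scanning the sequence gives G=3, C=2, A=2, T=9.
So N_AT = 11 and N_GC = 5.
Tm = 4·5 + 2·11 = 20 + 22 = 42°C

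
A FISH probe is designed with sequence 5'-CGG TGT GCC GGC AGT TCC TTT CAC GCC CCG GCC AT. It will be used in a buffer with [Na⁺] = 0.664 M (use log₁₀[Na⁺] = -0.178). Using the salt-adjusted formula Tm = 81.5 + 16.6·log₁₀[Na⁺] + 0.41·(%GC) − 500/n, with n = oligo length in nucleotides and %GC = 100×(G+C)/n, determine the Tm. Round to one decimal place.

Length n = 35. Scanning the sequence gives G=10, C=14, T=8, A=3.
G+C = 24, so %GC = 24/35 × 100 = 68.571%
Salt term: 16.6 × (-0.178) = -2.955
GC term: 0.41 × 68.571 = 28.114; length term: −500/35 = −14.286
Tm = 81.5 + (-2.955) + 28.114 − 14.286 = 92.373 → 92.4°C

92.4°C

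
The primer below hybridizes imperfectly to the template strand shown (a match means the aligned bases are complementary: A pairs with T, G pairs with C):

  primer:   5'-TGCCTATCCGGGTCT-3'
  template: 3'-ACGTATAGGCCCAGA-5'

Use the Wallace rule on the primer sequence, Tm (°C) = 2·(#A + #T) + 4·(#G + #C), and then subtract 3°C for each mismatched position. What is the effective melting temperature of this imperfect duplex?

45°C

Primer base counts: A=1, T=5, G=4, C=5 → A+T=6, G+C=9
Perfect-match Tm = 2(6) + 4(9) = 12 + 36 = 48°C
Mismatches (positions where the bases are not complementary): 1 (at position 4)
Effective Tm = 48 − 1×3 = 48 − 3 = 45°C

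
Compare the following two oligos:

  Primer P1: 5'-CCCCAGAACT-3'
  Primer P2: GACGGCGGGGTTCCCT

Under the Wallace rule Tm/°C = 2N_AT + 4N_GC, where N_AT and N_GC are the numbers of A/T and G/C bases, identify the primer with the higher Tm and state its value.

Primer P1: A+T=4, G+C=6 → Tm = 2(4)+4(6) = 32°C
Primer P2: A+T=4, G+C=12 → Tm = 2(4)+4(12) = 56°C
32°C vs 56°C → primer P2 is higher.

Primer P2, 56°C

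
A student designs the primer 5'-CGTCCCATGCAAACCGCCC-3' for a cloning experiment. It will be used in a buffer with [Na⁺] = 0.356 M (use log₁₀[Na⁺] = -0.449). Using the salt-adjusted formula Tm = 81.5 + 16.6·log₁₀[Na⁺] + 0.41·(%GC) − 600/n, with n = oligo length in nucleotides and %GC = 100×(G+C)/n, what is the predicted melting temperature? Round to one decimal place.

70.5°C

Length n = 19. Scanning the sequence gives G=3, A=4, C=10, T=2.
G+C = 13, so %GC = 13/19 × 100 = 68.421%
Salt term: 16.6 × (-0.449) = -7.453
GC term: 0.41 × 68.421 = 28.053; length term: −600/19 = −31.579
Tm = 81.5 + (-7.453) + 28.053 − 31.579 = 70.521 → 70.5°C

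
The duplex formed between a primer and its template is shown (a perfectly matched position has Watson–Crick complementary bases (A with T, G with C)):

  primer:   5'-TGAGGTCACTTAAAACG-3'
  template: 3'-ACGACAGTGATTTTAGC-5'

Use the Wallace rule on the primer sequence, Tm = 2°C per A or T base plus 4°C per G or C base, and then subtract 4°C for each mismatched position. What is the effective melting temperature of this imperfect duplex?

Primer base counts: A=6, T=4, G=4, C=3 → A+T=10, G+C=7
Perfect-match Tm = 2(10) + 4(7) = 20 + 28 = 48°C
Mismatches (positions where the bases are not complementary): 4 (at positions 3, 4, 11, 15)
Effective Tm = 48 − 4×4 = 48 − 16 = 32°C

32°C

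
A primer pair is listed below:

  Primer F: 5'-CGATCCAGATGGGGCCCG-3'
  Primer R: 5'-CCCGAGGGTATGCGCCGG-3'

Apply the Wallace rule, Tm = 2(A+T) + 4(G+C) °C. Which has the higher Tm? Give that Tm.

Primer F: A+T=5, G+C=13 → Tm = 2(5)+4(13) = 62°C
Primer R: A+T=4, G+C=14 → Tm = 2(4)+4(14) = 64°C
62°C vs 64°C → primer R is higher.

Primer R, 64°C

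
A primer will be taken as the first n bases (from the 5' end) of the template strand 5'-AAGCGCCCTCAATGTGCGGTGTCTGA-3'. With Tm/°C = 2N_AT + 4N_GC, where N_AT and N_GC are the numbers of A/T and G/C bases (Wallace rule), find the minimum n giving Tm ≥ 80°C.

n = 25

First 24 bases: AAGCGCCCTCAATGTGCGGTGTCT → Tm = 76°C (< 80°C)
First 25 bases: AAGCGCCCTCAATGTGCGGTGTCTG → Tm = 80°C (≥ 80°C)
Since every base adds ≥2°C, Tm only increases with n, so the threshold is first crossed at n = 25.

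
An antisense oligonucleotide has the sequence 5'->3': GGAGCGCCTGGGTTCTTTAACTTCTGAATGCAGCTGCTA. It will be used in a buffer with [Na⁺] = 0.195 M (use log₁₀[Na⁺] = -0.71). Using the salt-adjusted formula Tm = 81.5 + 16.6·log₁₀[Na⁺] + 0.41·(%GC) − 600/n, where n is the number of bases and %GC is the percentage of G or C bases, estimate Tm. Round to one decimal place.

75.4°C

Length n = 39. Counting bases: A=7, C=9, G=11, T=12
G+C = 20, so %GC = 20/39 × 100 = 51.282%
Salt term: 16.6 × (-0.71) = -11.786
GC term: 0.41 × 51.282 = 21.026; length term: −600/39 = −15.385
Tm = 81.5 + (-11.786) + 21.026 − 15.385 = 75.355 → 75.4°C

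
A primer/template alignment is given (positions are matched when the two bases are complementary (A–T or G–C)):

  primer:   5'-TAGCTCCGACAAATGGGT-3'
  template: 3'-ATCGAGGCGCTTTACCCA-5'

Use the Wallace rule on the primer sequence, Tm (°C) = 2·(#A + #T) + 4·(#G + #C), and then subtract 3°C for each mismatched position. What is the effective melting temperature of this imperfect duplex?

48°C

Primer base counts: A=5, T=4, G=5, C=4 → A+T=9, G+C=9
Perfect-match Tm = 2(9) + 4(9) = 18 + 36 = 54°C
Mismatches (positions where the bases are not complementary): 2 (at positions 9, 10)
Effective Tm = 54 − 2×3 = 54 − 6 = 48°C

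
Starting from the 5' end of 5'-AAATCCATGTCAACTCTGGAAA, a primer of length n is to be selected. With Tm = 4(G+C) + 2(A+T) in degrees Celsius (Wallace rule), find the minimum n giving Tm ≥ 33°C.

First 12 bases: AAATCCATGTCA → Tm = 32°C (< 33°C)
First 13 bases: AAATCCATGTCAA → Tm = 34°C (≥ 33°C)
Each additional base adds 2°C (A/T) or 4°C (G/C), so Tm is non-decreasing in n; n = 13 is the first length to reach 33°C.

n = 13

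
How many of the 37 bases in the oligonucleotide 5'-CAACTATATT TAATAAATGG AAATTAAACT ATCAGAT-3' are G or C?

7

Base counts: T=12, A=18, C=4, G=3
G+C = 3 + 4 = 7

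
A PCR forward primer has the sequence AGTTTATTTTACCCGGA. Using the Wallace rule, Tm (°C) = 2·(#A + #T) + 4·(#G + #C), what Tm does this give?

46°C

G=3, A=4, T=7, C=3
A+T = 11, G+C = 6
Tm = 2×11 + 4×6 = 46°C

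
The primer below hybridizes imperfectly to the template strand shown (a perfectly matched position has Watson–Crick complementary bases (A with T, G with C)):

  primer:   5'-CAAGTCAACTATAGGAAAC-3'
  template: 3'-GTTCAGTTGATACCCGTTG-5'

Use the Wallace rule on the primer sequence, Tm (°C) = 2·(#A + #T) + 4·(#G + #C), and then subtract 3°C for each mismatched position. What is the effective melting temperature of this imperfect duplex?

46°C

Primer base counts: A=9, T=3, G=3, C=4 → A+T=12, G+C=7
Perfect-match Tm = 2(12) + 4(7) = 24 + 28 = 52°C
Mismatches (positions where the bases are not complementary): 2 (at positions 13, 16)
Effective Tm = 52 − 2×3 = 52 − 6 = 46°C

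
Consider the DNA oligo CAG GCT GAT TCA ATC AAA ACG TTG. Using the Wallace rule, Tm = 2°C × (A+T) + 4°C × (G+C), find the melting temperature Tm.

68°C

T=6, A=8, C=5, G=5
So N_AT = 14 and N_GC = 10.
Tm = 2×14 + 4×10 = 68°C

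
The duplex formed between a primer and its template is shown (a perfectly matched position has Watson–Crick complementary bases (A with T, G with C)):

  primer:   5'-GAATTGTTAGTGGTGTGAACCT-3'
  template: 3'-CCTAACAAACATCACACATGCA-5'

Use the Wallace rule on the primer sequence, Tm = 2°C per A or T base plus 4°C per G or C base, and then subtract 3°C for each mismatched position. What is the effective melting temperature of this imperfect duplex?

Primer base counts: A=5, T=8, G=7, C=2 → A+T=13, G+C=9
Perfect-match Tm = 2(13) + 4(9) = 26 + 36 = 62°C
Mismatches (positions where the bases are not complementary): 5 (at positions 2, 9, 12, 18, 21)
Effective Tm = 62 − 5×3 = 62 − 15 = 47°C

47°C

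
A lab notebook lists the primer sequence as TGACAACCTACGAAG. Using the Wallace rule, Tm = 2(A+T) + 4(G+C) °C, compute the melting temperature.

44°C

Base counts: C=4, T=2, G=3, A=6
AT pairs contribute 8, GC pairs contribute 7.
Tm = 2×8 + 4×7 = 44°C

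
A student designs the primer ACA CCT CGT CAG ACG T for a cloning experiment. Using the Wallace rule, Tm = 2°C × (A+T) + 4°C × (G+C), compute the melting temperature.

50°C

Counting bases: A=4, T=3, C=6, G=3
A+T = 7, G+C = 9
Tm = 4·9 + 2·7 = 36 + 14 = 50°C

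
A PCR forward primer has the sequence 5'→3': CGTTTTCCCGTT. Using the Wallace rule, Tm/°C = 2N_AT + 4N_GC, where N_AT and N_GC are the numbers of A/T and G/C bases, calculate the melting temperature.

36°C

Base counts: A=0, C=4, T=6, G=2
A+T = 6, G+C = 6
Tm = 2(6) + 4(6) = 12 + 24 = 36°C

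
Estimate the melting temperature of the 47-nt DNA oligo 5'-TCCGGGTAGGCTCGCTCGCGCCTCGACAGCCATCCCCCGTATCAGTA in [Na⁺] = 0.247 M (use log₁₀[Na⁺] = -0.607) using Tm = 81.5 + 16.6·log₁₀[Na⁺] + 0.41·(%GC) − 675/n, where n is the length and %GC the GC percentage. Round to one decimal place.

Length n = 47. Base counts: T=9, G=12, A=7, C=19
G+C = 31, so %GC = 31/47 × 100 = 65.957%
Salt term: 16.6 × (-0.607) = -10.076
GC term: 0.41 × 65.957 = 27.042; length term: −675/47 = −14.362
Tm = 81.5 + (-10.076) + 27.042 − 14.362 = 84.104 → 84.1°C

84.1°C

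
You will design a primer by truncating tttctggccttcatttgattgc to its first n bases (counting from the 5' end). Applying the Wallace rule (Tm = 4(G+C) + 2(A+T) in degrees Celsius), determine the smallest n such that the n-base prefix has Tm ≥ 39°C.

n = 14

First 13 bases: TTTCTGGCCTTCA → Tm = 38°C (< 39°C)
First 14 bases: TTTCTGGCCTTCAT → Tm = 40°C (≥ 39°C)
Each additional base adds 2°C (A/T) or 4°C (G/C), so Tm is non-decreasing in n; n = 14 is the first length to reach 39°C.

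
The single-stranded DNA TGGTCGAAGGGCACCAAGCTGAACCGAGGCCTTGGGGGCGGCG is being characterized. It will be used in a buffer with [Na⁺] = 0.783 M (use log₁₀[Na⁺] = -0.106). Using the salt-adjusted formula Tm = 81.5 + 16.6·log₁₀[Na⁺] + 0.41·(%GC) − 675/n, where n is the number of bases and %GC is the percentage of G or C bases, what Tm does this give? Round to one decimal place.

92.6°C

Length n = 43. C=11, T=5, G=19, A=8
G+C = 30, so %GC = 30/43 × 100 = 69.767%
Salt term: 16.6 × (-0.106) = -1.76
GC term: 0.41 × 69.767 = 28.604; length term: −675/43 = −15.698
Tm = 81.5 + (-1.76) + 28.604 − 15.698 = 92.646 → 92.6°C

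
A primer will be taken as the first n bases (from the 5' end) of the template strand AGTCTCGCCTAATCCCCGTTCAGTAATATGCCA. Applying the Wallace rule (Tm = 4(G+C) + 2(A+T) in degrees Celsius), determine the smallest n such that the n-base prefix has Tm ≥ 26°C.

n = 8

First 7 bases: AGTCTCG → Tm = 22°C (< 26°C)
First 8 bases: AGTCTCGC → Tm = 26°C (≥ 26°C)
Each additional base adds 2°C (A/T) or 4°C (G/C), so Tm is non-decreasing in n; n = 8 is the first length to reach 26°C.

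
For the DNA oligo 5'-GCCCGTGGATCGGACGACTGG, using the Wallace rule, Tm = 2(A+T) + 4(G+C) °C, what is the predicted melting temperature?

Base counts: T=3, G=9, A=3, C=6
AT pairs contribute 6, GC pairs contribute 15.
Tm = 2(6) + 4(15) = 12 + 60 = 72°C

72°C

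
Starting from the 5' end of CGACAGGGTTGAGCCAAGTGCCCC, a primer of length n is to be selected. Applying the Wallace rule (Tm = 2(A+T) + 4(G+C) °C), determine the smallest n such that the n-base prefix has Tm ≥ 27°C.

First 7 bases: CGACAGG → Tm = 24°C (< 27°C)
First 8 bases: CGACAGGG → Tm = 28°C (≥ 27°C)
Since every base adds ≥2°C, Tm only increases with n, so the threshold is first crossed at n = 8.

n = 8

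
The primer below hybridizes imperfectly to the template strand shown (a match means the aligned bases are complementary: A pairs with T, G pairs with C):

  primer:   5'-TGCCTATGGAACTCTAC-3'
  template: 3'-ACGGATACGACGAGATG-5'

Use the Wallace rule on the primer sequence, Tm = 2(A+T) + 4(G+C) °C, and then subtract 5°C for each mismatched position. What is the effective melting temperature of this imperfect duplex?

Primer base counts: A=4, T=5, G=3, C=5 → A+T=9, G+C=8
Perfect-match Tm = 2(9) + 4(8) = 18 + 32 = 50°C
Mismatches (positions where the bases are not complementary): 3 (at positions 9, 10, 11)
Effective Tm = 50 − 3×5 = 50 − 15 = 35°C

35°C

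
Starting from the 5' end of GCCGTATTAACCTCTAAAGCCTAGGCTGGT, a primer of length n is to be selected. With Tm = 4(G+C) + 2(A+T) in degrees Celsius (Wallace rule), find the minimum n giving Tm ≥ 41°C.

n = 14

First 13 bases: GCCGTATTAACCT → Tm = 38°C (< 41°C)
First 14 bases: GCCGTATTAACCTC → Tm = 42°C (≥ 41°C)
Each additional base adds 2°C (A/T) or 4°C (G/C), so Tm is non-decreasing in n; n = 14 is the first length to reach 41°C.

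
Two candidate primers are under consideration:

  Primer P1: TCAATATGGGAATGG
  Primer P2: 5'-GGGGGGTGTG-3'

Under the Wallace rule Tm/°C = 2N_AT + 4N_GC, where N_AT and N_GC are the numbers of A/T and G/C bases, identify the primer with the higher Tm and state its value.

Primer P1, 42°C

Primer P1: A+T=9, G+C=6 → Tm = 2(9)+4(6) = 42°C
Primer P2: A+T=2, G+C=8 → Tm = 2(2)+4(8) = 36°C
42°C vs 36°C → primer P1 is higher.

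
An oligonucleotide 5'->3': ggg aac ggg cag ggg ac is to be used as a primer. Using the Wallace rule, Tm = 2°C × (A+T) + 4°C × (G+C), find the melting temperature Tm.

G=10, T=0, A=4, C=3
So N_AT = 4 and N_GC = 13.
Tm = 4·13 + 2·4 = 52 + 8 = 60°C

60°C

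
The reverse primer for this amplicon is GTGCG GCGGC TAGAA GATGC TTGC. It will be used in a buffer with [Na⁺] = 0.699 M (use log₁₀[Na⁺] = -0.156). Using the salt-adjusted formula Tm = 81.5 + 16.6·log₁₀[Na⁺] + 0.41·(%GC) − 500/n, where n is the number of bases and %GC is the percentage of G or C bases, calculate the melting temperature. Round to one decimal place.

83.7°C

Length n = 24. C=5, G=10, A=4, T=5
G+C = 15, so %GC = 15/24 × 100 = 62.5%
Salt term: 16.6 × (-0.156) = -2.59
GC term: 0.41 × 62.5 = 25.625; length term: −500/24 = −20.833
Tm = 81.5 + (-2.59) + 25.625 − 20.833 = 83.702 → 83.7°C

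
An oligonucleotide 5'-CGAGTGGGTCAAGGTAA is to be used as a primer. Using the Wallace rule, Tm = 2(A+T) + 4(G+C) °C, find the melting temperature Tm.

Counting bases: A=5, T=3, C=2, G=7
AT pairs contribute 8, GC pairs contribute 9.
Tm = 4·9 + 2·8 = 36 + 16 = 52°C

52°C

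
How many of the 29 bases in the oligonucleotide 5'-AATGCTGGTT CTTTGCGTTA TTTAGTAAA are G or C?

9

Scanning the sequence gives T=13, C=3, A=7, G=6.
G+C = 6 + 3 = 9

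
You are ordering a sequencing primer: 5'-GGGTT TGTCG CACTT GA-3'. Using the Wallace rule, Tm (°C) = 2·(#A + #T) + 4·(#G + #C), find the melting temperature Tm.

52°C

Scanning the sequence gives C=3, G=6, A=2, T=6.
So N_AT = 8 and N_GC = 9.
Tm = 2(8) + 4(9) = 16 + 36 = 52°C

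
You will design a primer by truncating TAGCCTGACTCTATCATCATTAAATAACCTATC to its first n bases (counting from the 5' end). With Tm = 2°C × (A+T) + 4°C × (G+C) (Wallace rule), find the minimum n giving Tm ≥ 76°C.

First 28 bases: TAGCCTGACTCTATCATCATTAAATAAC → Tm = 74°C (< 76°C)
First 29 bases: TAGCCTGACTCTATCATCATTAAATAACC → Tm = 78°C (≥ 76°C)
Each additional base adds 2°C (A/T) or 4°C (G/C), so Tm is non-decreasing in n; n = 29 is the first length to reach 76°C.

n = 29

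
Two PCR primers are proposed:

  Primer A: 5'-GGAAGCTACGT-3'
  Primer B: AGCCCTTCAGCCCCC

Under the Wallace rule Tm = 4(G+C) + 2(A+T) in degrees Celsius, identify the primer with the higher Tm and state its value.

Primer B, 52°C

Primer A: A+T=5, G+C=6 → Tm = 2(5)+4(6) = 34°C
Primer B: A+T=4, G+C=11 → Tm = 2(4)+4(11) = 52°C
34°C vs 52°C → primer B is higher.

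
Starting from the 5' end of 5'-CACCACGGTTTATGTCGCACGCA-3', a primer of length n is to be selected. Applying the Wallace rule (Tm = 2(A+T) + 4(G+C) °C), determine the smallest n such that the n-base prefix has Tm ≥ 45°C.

First 15 bases: CACCACGGTTTATGT → Tm = 44°C (< 45°C)
First 16 bases: CACCACGGTTTATGTC → Tm = 48°C (≥ 45°C)
Each additional base adds 2°C (A/T) or 4°C (G/C), so Tm is non-decreasing in n; n = 16 is the first length to reach 45°C.

n = 16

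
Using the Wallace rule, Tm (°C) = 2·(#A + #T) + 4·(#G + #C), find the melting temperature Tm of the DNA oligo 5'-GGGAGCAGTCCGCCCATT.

Counting bases: T=3, A=3, G=6, C=6
AT pairs contribute 6, GC pairs contribute 12.
Tm = 2(6) + 4(12) = 12 + 48 = 60°C

60°C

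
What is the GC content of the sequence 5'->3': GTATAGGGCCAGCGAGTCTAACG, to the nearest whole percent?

Scanning the sequence gives T=4, G=8, A=6, C=5.
G+C = 8 + 5 = 13 out of 23 bases
%GC = 13/23 × 100 = 56.52% ≈ 57%

57%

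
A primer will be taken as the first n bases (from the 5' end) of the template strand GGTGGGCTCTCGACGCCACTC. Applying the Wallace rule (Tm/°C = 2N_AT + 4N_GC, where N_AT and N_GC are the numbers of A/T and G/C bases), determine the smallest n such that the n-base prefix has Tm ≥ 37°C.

First 10 bases: GGTGGGCTCT → Tm = 34°C (< 37°C)
First 11 bases: GGTGGGCTCTC → Tm = 38°C (≥ 37°C)
Since every base adds ≥2°C, Tm only increases with n, so the threshold is first crossed at n = 11.

n = 11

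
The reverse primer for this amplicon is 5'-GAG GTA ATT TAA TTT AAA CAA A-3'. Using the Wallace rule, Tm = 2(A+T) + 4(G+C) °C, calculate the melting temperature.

52°C

Base counts: C=1, G=3, T=7, A=11
A+T = 18, G+C = 4
Tm = 2×18 + 4×4 = 52°C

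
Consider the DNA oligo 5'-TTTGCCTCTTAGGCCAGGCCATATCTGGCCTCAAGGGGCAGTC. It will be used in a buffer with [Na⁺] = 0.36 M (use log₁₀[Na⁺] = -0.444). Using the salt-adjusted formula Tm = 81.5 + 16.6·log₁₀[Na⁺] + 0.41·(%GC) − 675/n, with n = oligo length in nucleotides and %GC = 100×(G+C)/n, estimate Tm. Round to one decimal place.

82.3°C

Length n = 43. Base counts: T=11, C=13, G=12, A=7
G+C = 25, so %GC = 25/43 × 100 = 58.14%
Salt term: 16.6 × (-0.444) = -7.37
GC term: 0.41 × 58.14 = 23.837; length term: −675/43 = −15.698
Tm = 81.5 + (-7.37) + 23.837 − 15.698 = 82.269 → 82.3°C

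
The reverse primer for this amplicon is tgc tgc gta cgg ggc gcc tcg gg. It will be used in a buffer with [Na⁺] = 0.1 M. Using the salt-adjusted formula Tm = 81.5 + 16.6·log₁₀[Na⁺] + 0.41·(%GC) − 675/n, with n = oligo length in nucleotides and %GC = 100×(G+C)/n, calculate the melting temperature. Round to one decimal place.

Length n = 23. Base counts: G=11, C=7, A=1, T=4
G+C = 18, so %GC = 18/23 × 100 = 78.261%
Salt term: 16.6 × (-1) = -16.6
GC term: 0.41 × 78.261 = 32.087; length term: −675/23 = −29.348
Tm = 81.5 + (-16.6) + 32.087 − 29.348 = 67.639 → 67.6°C

67.6°C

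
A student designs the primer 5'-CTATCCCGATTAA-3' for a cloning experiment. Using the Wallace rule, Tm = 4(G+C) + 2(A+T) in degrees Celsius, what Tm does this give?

36°C

Scanning the sequence gives C=4, T=4, A=4, G=1.
AT pairs contribute 8, GC pairs contribute 5.
Tm = 2(8) + 4(5) = 16 + 20 = 36°C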